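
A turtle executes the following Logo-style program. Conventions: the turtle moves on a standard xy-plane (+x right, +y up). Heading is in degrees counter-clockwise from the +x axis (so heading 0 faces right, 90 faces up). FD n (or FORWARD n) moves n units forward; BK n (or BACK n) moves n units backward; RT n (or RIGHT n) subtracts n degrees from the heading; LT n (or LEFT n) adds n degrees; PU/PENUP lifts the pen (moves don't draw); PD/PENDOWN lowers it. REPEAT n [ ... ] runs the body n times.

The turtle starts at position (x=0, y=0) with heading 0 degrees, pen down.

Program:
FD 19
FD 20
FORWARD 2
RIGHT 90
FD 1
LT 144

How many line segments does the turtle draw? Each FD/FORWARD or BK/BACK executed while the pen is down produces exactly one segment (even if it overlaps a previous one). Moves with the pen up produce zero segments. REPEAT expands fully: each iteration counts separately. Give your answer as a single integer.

Answer: 4

Derivation:
Executing turtle program step by step:
Start: pos=(0,0), heading=0, pen down
FD 19: (0,0) -> (19,0) [heading=0, draw]
FD 20: (19,0) -> (39,0) [heading=0, draw]
FD 2: (39,0) -> (41,0) [heading=0, draw]
RT 90: heading 0 -> 270
FD 1: (41,0) -> (41,-1) [heading=270, draw]
LT 144: heading 270 -> 54
Final: pos=(41,-1), heading=54, 4 segment(s) drawn
Segments drawn: 4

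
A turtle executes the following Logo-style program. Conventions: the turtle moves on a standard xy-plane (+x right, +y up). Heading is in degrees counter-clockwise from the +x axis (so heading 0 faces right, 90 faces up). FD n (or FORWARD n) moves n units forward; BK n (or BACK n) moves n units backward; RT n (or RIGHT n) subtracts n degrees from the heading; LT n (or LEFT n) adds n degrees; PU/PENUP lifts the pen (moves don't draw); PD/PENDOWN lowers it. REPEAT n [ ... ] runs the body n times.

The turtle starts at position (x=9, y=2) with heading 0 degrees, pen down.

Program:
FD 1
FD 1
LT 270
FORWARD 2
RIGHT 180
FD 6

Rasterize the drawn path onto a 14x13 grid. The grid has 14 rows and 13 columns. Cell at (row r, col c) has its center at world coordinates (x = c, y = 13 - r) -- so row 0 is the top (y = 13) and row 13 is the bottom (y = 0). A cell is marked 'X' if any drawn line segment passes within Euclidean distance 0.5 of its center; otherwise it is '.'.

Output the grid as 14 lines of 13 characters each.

Segment 0: (9,2) -> (10,2)
Segment 1: (10,2) -> (11,2)
Segment 2: (11,2) -> (11,0)
Segment 3: (11,0) -> (11,6)

Answer: .............
.............
.............
.............
.............
.............
.............
...........X.
...........X.
...........X.
...........X.
.........XXX.
...........X.
...........X.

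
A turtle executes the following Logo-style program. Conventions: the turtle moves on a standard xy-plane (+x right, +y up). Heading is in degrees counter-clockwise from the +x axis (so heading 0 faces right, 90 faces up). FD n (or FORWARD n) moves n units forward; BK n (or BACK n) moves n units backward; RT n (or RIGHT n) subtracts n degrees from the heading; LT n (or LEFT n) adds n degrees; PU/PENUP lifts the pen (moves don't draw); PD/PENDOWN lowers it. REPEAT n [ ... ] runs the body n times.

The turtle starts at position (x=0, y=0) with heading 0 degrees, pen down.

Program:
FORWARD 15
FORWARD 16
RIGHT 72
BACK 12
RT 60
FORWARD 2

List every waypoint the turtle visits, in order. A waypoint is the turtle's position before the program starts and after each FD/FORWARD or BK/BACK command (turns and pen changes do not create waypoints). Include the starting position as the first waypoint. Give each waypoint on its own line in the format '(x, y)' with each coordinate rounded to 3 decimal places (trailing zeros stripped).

Executing turtle program step by step:
Start: pos=(0,0), heading=0, pen down
FD 15: (0,0) -> (15,0) [heading=0, draw]
FD 16: (15,0) -> (31,0) [heading=0, draw]
RT 72: heading 0 -> 288
BK 12: (31,0) -> (27.292,11.413) [heading=288, draw]
RT 60: heading 288 -> 228
FD 2: (27.292,11.413) -> (25.954,9.926) [heading=228, draw]
Final: pos=(25.954,9.926), heading=228, 4 segment(s) drawn
Waypoints (5 total):
(0, 0)
(15, 0)
(31, 0)
(27.292, 11.413)
(25.954, 9.926)

Answer: (0, 0)
(15, 0)
(31, 0)
(27.292, 11.413)
(25.954, 9.926)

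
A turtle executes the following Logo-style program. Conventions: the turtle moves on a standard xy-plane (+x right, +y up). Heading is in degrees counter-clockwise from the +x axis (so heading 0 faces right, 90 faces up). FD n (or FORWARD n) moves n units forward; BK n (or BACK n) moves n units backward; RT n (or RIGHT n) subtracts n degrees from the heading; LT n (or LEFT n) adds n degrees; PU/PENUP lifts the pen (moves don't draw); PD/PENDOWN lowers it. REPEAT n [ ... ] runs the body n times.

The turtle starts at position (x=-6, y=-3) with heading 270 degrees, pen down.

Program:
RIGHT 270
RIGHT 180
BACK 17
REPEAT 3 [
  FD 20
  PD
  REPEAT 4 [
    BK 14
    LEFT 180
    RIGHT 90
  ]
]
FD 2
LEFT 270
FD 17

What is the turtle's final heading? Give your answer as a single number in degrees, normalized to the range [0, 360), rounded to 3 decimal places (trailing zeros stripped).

Executing turtle program step by step:
Start: pos=(-6,-3), heading=270, pen down
RT 270: heading 270 -> 0
RT 180: heading 0 -> 180
BK 17: (-6,-3) -> (11,-3) [heading=180, draw]
REPEAT 3 [
  -- iteration 1/3 --
  FD 20: (11,-3) -> (-9,-3) [heading=180, draw]
  PD: pen down
  REPEAT 4 [
    -- iteration 1/4 --
    BK 14: (-9,-3) -> (5,-3) [heading=180, draw]
    LT 180: heading 180 -> 0
    RT 90: heading 0 -> 270
    -- iteration 2/4 --
    BK 14: (5,-3) -> (5,11) [heading=270, draw]
    LT 180: heading 270 -> 90
    RT 90: heading 90 -> 0
    -- iteration 3/4 --
    BK 14: (5,11) -> (-9,11) [heading=0, draw]
    LT 180: heading 0 -> 180
    RT 90: heading 180 -> 90
    -- iteration 4/4 --
    BK 14: (-9,11) -> (-9,-3) [heading=90, draw]
    LT 180: heading 90 -> 270
    RT 90: heading 270 -> 180
  ]
  -- iteration 2/3 --
  FD 20: (-9,-3) -> (-29,-3) [heading=180, draw]
  PD: pen down
  REPEAT 4 [
    -- iteration 1/4 --
    BK 14: (-29,-3) -> (-15,-3) [heading=180, draw]
    LT 180: heading 180 -> 0
    RT 90: heading 0 -> 270
    -- iteration 2/4 --
    BK 14: (-15,-3) -> (-15,11) [heading=270, draw]
    LT 180: heading 270 -> 90
    RT 90: heading 90 -> 0
    -- iteration 3/4 --
    BK 14: (-15,11) -> (-29,11) [heading=0, draw]
    LT 180: heading 0 -> 180
    RT 90: heading 180 -> 90
    -- iteration 4/4 --
    BK 14: (-29,11) -> (-29,-3) [heading=90, draw]
    LT 180: heading 90 -> 270
    RT 90: heading 270 -> 180
  ]
  -- iteration 3/3 --
  FD 20: (-29,-3) -> (-49,-3) [heading=180, draw]
  PD: pen down
  REPEAT 4 [
    -- iteration 1/4 --
    BK 14: (-49,-3) -> (-35,-3) [heading=180, draw]
    LT 180: heading 180 -> 0
    RT 90: heading 0 -> 270
    -- iteration 2/4 --
    BK 14: (-35,-3) -> (-35,11) [heading=270, draw]
    LT 180: heading 270 -> 90
    RT 90: heading 90 -> 0
    -- iteration 3/4 --
    BK 14: (-35,11) -> (-49,11) [heading=0, draw]
    LT 180: heading 0 -> 180
    RT 90: heading 180 -> 90
    -- iteration 4/4 --
    BK 14: (-49,11) -> (-49,-3) [heading=90, draw]
    LT 180: heading 90 -> 270
    RT 90: heading 270 -> 180
  ]
]
FD 2: (-49,-3) -> (-51,-3) [heading=180, draw]
LT 270: heading 180 -> 90
FD 17: (-51,-3) -> (-51,14) [heading=90, draw]
Final: pos=(-51,14), heading=90, 18 segment(s) drawn

Answer: 90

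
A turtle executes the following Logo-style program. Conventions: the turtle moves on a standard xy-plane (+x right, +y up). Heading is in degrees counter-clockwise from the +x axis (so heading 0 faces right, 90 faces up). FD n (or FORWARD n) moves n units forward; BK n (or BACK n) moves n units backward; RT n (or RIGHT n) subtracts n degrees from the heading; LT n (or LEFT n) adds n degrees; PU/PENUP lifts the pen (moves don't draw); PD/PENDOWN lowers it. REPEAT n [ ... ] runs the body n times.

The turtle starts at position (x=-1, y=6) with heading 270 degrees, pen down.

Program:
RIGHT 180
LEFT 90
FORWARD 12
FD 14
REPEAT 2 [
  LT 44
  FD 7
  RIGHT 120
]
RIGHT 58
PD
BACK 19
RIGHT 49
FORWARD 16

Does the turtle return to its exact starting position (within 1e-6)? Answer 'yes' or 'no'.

Executing turtle program step by step:
Start: pos=(-1,6), heading=270, pen down
RT 180: heading 270 -> 90
LT 90: heading 90 -> 180
FD 12: (-1,6) -> (-13,6) [heading=180, draw]
FD 14: (-13,6) -> (-27,6) [heading=180, draw]
REPEAT 2 [
  -- iteration 1/2 --
  LT 44: heading 180 -> 224
  FD 7: (-27,6) -> (-32.035,1.137) [heading=224, draw]
  RT 120: heading 224 -> 104
  -- iteration 2/2 --
  LT 44: heading 104 -> 148
  FD 7: (-32.035,1.137) -> (-37.972,4.847) [heading=148, draw]
  RT 120: heading 148 -> 28
]
RT 58: heading 28 -> 330
PD: pen down
BK 19: (-37.972,4.847) -> (-54.426,14.347) [heading=330, draw]
RT 49: heading 330 -> 281
FD 16: (-54.426,14.347) -> (-51.373,-1.359) [heading=281, draw]
Final: pos=(-51.373,-1.359), heading=281, 6 segment(s) drawn

Start position: (-1, 6)
Final position: (-51.373, -1.359)
Distance = 50.908; >= 1e-6 -> NOT closed

Answer: no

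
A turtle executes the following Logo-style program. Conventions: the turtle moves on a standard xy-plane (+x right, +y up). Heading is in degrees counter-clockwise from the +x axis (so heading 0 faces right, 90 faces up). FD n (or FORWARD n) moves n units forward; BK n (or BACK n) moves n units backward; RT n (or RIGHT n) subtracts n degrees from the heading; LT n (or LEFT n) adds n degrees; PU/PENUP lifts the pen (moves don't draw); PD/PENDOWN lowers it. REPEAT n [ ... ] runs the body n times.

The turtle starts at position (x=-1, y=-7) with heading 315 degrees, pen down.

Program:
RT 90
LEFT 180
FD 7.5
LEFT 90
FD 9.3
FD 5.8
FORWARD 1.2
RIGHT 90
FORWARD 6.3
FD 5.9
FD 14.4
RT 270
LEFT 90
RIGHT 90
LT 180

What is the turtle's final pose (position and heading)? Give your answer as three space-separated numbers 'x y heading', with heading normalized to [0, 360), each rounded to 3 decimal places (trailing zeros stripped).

Answer: 11.587 28.638 315

Derivation:
Executing turtle program step by step:
Start: pos=(-1,-7), heading=315, pen down
RT 90: heading 315 -> 225
LT 180: heading 225 -> 45
FD 7.5: (-1,-7) -> (4.303,-1.697) [heading=45, draw]
LT 90: heading 45 -> 135
FD 9.3: (4.303,-1.697) -> (-2.273,4.879) [heading=135, draw]
FD 5.8: (-2.273,4.879) -> (-6.374,8.981) [heading=135, draw]
FD 1.2: (-6.374,8.981) -> (-7.223,9.829) [heading=135, draw]
RT 90: heading 135 -> 45
FD 6.3: (-7.223,9.829) -> (-2.768,14.284) [heading=45, draw]
FD 5.9: (-2.768,14.284) -> (1.404,18.456) [heading=45, draw]
FD 14.4: (1.404,18.456) -> (11.587,28.638) [heading=45, draw]
RT 270: heading 45 -> 135
LT 90: heading 135 -> 225
RT 90: heading 225 -> 135
LT 180: heading 135 -> 315
Final: pos=(11.587,28.638), heading=315, 7 segment(s) drawn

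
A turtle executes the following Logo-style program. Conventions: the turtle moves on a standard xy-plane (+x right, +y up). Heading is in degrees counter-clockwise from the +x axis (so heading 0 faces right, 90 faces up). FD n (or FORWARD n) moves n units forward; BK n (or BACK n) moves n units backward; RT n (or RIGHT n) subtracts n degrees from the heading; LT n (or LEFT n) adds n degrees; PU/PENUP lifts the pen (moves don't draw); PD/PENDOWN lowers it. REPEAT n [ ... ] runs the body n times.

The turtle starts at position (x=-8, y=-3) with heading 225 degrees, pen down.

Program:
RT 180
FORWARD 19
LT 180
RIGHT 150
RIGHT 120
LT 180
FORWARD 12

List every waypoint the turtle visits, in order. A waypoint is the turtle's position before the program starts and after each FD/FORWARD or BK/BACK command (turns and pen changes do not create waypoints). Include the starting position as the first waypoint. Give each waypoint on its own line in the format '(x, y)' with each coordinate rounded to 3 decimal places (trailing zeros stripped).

Executing turtle program step by step:
Start: pos=(-8,-3), heading=225, pen down
RT 180: heading 225 -> 45
FD 19: (-8,-3) -> (5.435,10.435) [heading=45, draw]
LT 180: heading 45 -> 225
RT 150: heading 225 -> 75
RT 120: heading 75 -> 315
LT 180: heading 315 -> 135
FD 12: (5.435,10.435) -> (-3.05,18.92) [heading=135, draw]
Final: pos=(-3.05,18.92), heading=135, 2 segment(s) drawn
Waypoints (3 total):
(-8, -3)
(5.435, 10.435)
(-3.05, 18.92)

Answer: (-8, -3)
(5.435, 10.435)
(-3.05, 18.92)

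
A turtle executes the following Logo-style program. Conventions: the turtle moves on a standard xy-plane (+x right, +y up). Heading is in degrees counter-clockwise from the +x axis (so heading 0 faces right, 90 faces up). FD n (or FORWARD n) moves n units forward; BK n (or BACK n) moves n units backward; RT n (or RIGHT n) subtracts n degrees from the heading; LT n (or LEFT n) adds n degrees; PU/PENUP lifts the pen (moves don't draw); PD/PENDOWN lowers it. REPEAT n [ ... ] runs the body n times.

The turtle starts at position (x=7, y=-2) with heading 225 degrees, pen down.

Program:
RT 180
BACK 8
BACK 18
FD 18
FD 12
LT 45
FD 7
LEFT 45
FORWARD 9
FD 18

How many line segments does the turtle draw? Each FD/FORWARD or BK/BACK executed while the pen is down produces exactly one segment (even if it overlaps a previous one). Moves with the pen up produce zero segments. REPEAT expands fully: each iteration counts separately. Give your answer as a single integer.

Executing turtle program step by step:
Start: pos=(7,-2), heading=225, pen down
RT 180: heading 225 -> 45
BK 8: (7,-2) -> (1.343,-7.657) [heading=45, draw]
BK 18: (1.343,-7.657) -> (-11.385,-20.385) [heading=45, draw]
FD 18: (-11.385,-20.385) -> (1.343,-7.657) [heading=45, draw]
FD 12: (1.343,-7.657) -> (9.828,0.828) [heading=45, draw]
LT 45: heading 45 -> 90
FD 7: (9.828,0.828) -> (9.828,7.828) [heading=90, draw]
LT 45: heading 90 -> 135
FD 9: (9.828,7.828) -> (3.464,14.192) [heading=135, draw]
FD 18: (3.464,14.192) -> (-9.263,26.92) [heading=135, draw]
Final: pos=(-9.263,26.92), heading=135, 7 segment(s) drawn
Segments drawn: 7

Answer: 7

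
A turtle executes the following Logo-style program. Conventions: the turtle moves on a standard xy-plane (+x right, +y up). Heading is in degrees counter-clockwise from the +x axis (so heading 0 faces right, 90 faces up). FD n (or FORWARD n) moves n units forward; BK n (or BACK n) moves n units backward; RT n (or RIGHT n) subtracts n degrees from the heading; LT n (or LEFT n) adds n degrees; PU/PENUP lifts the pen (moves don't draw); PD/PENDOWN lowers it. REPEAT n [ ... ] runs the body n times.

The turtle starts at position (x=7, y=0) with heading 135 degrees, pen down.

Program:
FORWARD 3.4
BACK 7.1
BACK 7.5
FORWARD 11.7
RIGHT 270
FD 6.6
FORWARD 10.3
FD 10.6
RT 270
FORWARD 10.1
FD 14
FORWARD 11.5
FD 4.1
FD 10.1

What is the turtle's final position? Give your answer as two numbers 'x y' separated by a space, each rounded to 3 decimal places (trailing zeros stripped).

Executing turtle program step by step:
Start: pos=(7,0), heading=135, pen down
FD 3.4: (7,0) -> (4.596,2.404) [heading=135, draw]
BK 7.1: (4.596,2.404) -> (9.616,-2.616) [heading=135, draw]
BK 7.5: (9.616,-2.616) -> (14.92,-7.92) [heading=135, draw]
FD 11.7: (14.92,-7.92) -> (6.646,0.354) [heading=135, draw]
RT 270: heading 135 -> 225
FD 6.6: (6.646,0.354) -> (1.98,-4.313) [heading=225, draw]
FD 10.3: (1.98,-4.313) -> (-5.304,-11.597) [heading=225, draw]
FD 10.6: (-5.304,-11.597) -> (-12.799,-19.092) [heading=225, draw]
RT 270: heading 225 -> 315
FD 10.1: (-12.799,-19.092) -> (-5.657,-26.234) [heading=315, draw]
FD 14: (-5.657,-26.234) -> (4.242,-36.133) [heading=315, draw]
FD 11.5: (4.242,-36.133) -> (12.374,-44.265) [heading=315, draw]
FD 4.1: (12.374,-44.265) -> (15.273,-47.164) [heading=315, draw]
FD 10.1: (15.273,-47.164) -> (22.415,-54.306) [heading=315, draw]
Final: pos=(22.415,-54.306), heading=315, 12 segment(s) drawn

Answer: 22.415 -54.306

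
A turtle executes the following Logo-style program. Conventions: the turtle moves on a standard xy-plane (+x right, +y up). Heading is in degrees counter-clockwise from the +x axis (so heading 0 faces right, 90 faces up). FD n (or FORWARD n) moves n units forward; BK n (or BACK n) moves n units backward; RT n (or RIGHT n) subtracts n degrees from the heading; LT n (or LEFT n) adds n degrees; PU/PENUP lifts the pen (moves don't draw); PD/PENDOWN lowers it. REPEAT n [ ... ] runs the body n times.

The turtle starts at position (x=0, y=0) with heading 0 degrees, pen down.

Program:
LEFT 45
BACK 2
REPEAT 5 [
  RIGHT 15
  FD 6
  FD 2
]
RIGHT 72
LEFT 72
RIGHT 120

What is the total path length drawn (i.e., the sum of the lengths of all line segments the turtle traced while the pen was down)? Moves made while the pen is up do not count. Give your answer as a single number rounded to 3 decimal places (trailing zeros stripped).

Answer: 42

Derivation:
Executing turtle program step by step:
Start: pos=(0,0), heading=0, pen down
LT 45: heading 0 -> 45
BK 2: (0,0) -> (-1.414,-1.414) [heading=45, draw]
REPEAT 5 [
  -- iteration 1/5 --
  RT 15: heading 45 -> 30
  FD 6: (-1.414,-1.414) -> (3.782,1.586) [heading=30, draw]
  FD 2: (3.782,1.586) -> (5.514,2.586) [heading=30, draw]
  -- iteration 2/5 --
  RT 15: heading 30 -> 15
  FD 6: (5.514,2.586) -> (11.31,4.139) [heading=15, draw]
  FD 2: (11.31,4.139) -> (13.241,4.656) [heading=15, draw]
  -- iteration 3/5 --
  RT 15: heading 15 -> 0
  FD 6: (13.241,4.656) -> (19.241,4.656) [heading=0, draw]
  FD 2: (19.241,4.656) -> (21.241,4.656) [heading=0, draw]
  -- iteration 4/5 --
  RT 15: heading 0 -> 345
  FD 6: (21.241,4.656) -> (27.037,3.103) [heading=345, draw]
  FD 2: (27.037,3.103) -> (28.969,2.586) [heading=345, draw]
  -- iteration 5/5 --
  RT 15: heading 345 -> 330
  FD 6: (28.969,2.586) -> (34.165,-0.414) [heading=330, draw]
  FD 2: (34.165,-0.414) -> (35.897,-1.414) [heading=330, draw]
]
RT 72: heading 330 -> 258
LT 72: heading 258 -> 330
RT 120: heading 330 -> 210
Final: pos=(35.897,-1.414), heading=210, 11 segment(s) drawn

Segment lengths:
  seg 1: (0,0) -> (-1.414,-1.414), length = 2
  seg 2: (-1.414,-1.414) -> (3.782,1.586), length = 6
  seg 3: (3.782,1.586) -> (5.514,2.586), length = 2
  seg 4: (5.514,2.586) -> (11.31,4.139), length = 6
  seg 5: (11.31,4.139) -> (13.241,4.656), length = 2
  seg 6: (13.241,4.656) -> (19.241,4.656), length = 6
  seg 7: (19.241,4.656) -> (21.241,4.656), length = 2
  seg 8: (21.241,4.656) -> (27.037,3.103), length = 6
  seg 9: (27.037,3.103) -> (28.969,2.586), length = 2
  seg 10: (28.969,2.586) -> (34.165,-0.414), length = 6
  seg 11: (34.165,-0.414) -> (35.897,-1.414), length = 2
Total = 42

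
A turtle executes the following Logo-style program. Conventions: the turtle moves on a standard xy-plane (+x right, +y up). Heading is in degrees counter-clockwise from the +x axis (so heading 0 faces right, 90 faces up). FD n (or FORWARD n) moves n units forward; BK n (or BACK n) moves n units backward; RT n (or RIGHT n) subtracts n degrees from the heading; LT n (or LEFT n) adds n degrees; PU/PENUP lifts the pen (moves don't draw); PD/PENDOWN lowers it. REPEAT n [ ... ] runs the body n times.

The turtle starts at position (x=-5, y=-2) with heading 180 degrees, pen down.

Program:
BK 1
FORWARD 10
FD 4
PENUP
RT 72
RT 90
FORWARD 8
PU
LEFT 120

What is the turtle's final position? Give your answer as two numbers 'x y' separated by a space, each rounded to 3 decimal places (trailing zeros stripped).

Answer: -10.392 0.472

Derivation:
Executing turtle program step by step:
Start: pos=(-5,-2), heading=180, pen down
BK 1: (-5,-2) -> (-4,-2) [heading=180, draw]
FD 10: (-4,-2) -> (-14,-2) [heading=180, draw]
FD 4: (-14,-2) -> (-18,-2) [heading=180, draw]
PU: pen up
RT 72: heading 180 -> 108
RT 90: heading 108 -> 18
FD 8: (-18,-2) -> (-10.392,0.472) [heading=18, move]
PU: pen up
LT 120: heading 18 -> 138
Final: pos=(-10.392,0.472), heading=138, 3 segment(s) drawn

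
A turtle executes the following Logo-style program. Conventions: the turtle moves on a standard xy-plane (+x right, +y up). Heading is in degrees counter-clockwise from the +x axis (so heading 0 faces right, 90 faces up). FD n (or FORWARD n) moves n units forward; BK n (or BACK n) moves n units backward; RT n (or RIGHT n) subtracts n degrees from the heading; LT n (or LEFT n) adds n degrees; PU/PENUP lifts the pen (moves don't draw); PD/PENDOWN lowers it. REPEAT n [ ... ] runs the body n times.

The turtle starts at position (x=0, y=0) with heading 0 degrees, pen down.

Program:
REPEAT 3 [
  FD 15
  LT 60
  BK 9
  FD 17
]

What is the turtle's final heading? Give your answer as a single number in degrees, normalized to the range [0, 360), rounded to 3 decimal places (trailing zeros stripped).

Answer: 180

Derivation:
Executing turtle program step by step:
Start: pos=(0,0), heading=0, pen down
REPEAT 3 [
  -- iteration 1/3 --
  FD 15: (0,0) -> (15,0) [heading=0, draw]
  LT 60: heading 0 -> 60
  BK 9: (15,0) -> (10.5,-7.794) [heading=60, draw]
  FD 17: (10.5,-7.794) -> (19,6.928) [heading=60, draw]
  -- iteration 2/3 --
  FD 15: (19,6.928) -> (26.5,19.919) [heading=60, draw]
  LT 60: heading 60 -> 120
  BK 9: (26.5,19.919) -> (31,12.124) [heading=120, draw]
  FD 17: (31,12.124) -> (22.5,26.847) [heading=120, draw]
  -- iteration 3/3 --
  FD 15: (22.5,26.847) -> (15,39.837) [heading=120, draw]
  LT 60: heading 120 -> 180
  BK 9: (15,39.837) -> (24,39.837) [heading=180, draw]
  FD 17: (24,39.837) -> (7,39.837) [heading=180, draw]
]
Final: pos=(7,39.837), heading=180, 9 segment(s) drawn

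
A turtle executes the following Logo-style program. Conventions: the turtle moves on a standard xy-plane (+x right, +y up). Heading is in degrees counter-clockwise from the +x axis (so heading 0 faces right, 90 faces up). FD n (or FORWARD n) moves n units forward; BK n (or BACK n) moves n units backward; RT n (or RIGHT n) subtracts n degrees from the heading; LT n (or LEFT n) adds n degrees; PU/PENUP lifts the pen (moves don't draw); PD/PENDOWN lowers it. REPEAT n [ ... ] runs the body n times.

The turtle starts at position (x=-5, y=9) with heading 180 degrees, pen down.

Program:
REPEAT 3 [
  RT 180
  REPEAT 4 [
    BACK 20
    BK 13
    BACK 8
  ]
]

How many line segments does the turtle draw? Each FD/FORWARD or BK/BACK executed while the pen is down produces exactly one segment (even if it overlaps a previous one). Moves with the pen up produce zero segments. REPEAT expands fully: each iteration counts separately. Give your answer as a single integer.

Executing turtle program step by step:
Start: pos=(-5,9), heading=180, pen down
REPEAT 3 [
  -- iteration 1/3 --
  RT 180: heading 180 -> 0
  REPEAT 4 [
    -- iteration 1/4 --
    BK 20: (-5,9) -> (-25,9) [heading=0, draw]
    BK 13: (-25,9) -> (-38,9) [heading=0, draw]
    BK 8: (-38,9) -> (-46,9) [heading=0, draw]
    -- iteration 2/4 --
    BK 20: (-46,9) -> (-66,9) [heading=0, draw]
    BK 13: (-66,9) -> (-79,9) [heading=0, draw]
    BK 8: (-79,9) -> (-87,9) [heading=0, draw]
    -- iteration 3/4 --
    BK 20: (-87,9) -> (-107,9) [heading=0, draw]
    BK 13: (-107,9) -> (-120,9) [heading=0, draw]
    BK 8: (-120,9) -> (-128,9) [heading=0, draw]
    -- iteration 4/4 --
    BK 20: (-128,9) -> (-148,9) [heading=0, draw]
    BK 13: (-148,9) -> (-161,9) [heading=0, draw]
    BK 8: (-161,9) -> (-169,9) [heading=0, draw]
  ]
  -- iteration 2/3 --
  RT 180: heading 0 -> 180
  REPEAT 4 [
    -- iteration 1/4 --
    BK 20: (-169,9) -> (-149,9) [heading=180, draw]
    BK 13: (-149,9) -> (-136,9) [heading=180, draw]
    BK 8: (-136,9) -> (-128,9) [heading=180, draw]
    -- iteration 2/4 --
    BK 20: (-128,9) -> (-108,9) [heading=180, draw]
    BK 13: (-108,9) -> (-95,9) [heading=180, draw]
    BK 8: (-95,9) -> (-87,9) [heading=180, draw]
    -- iteration 3/4 --
    BK 20: (-87,9) -> (-67,9) [heading=180, draw]
    BK 13: (-67,9) -> (-54,9) [heading=180, draw]
    BK 8: (-54,9) -> (-46,9) [heading=180, draw]
    -- iteration 4/4 --
    BK 20: (-46,9) -> (-26,9) [heading=180, draw]
    BK 13: (-26,9) -> (-13,9) [heading=180, draw]
    BK 8: (-13,9) -> (-5,9) [heading=180, draw]
  ]
  -- iteration 3/3 --
  RT 180: heading 180 -> 0
  REPEAT 4 [
    -- iteration 1/4 --
    BK 20: (-5,9) -> (-25,9) [heading=0, draw]
    BK 13: (-25,9) -> (-38,9) [heading=0, draw]
    BK 8: (-38,9) -> (-46,9) [heading=0, draw]
    -- iteration 2/4 --
    BK 20: (-46,9) -> (-66,9) [heading=0, draw]
    BK 13: (-66,9) -> (-79,9) [heading=0, draw]
    BK 8: (-79,9) -> (-87,9) [heading=0, draw]
    -- iteration 3/4 --
    BK 20: (-87,9) -> (-107,9) [heading=0, draw]
    BK 13: (-107,9) -> (-120,9) [heading=0, draw]
    BK 8: (-120,9) -> (-128,9) [heading=0, draw]
    -- iteration 4/4 --
    BK 20: (-128,9) -> (-148,9) [heading=0, draw]
    BK 13: (-148,9) -> (-161,9) [heading=0, draw]
    BK 8: (-161,9) -> (-169,9) [heading=0, draw]
  ]
]
Final: pos=(-169,9), heading=0, 36 segment(s) drawn
Segments drawn: 36

Answer: 36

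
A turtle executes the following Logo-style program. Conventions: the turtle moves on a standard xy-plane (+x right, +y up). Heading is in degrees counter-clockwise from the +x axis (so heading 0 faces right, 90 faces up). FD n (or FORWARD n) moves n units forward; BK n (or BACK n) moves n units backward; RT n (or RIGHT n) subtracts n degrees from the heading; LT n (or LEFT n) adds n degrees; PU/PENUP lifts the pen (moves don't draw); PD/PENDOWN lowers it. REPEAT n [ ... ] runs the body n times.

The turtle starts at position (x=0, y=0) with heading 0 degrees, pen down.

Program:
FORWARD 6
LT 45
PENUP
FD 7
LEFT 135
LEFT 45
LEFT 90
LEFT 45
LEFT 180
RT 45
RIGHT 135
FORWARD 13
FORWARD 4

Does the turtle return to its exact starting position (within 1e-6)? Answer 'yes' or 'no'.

Answer: no

Derivation:
Executing turtle program step by step:
Start: pos=(0,0), heading=0, pen down
FD 6: (0,0) -> (6,0) [heading=0, draw]
LT 45: heading 0 -> 45
PU: pen up
FD 7: (6,0) -> (10.95,4.95) [heading=45, move]
LT 135: heading 45 -> 180
LT 45: heading 180 -> 225
LT 90: heading 225 -> 315
LT 45: heading 315 -> 0
LT 180: heading 0 -> 180
RT 45: heading 180 -> 135
RT 135: heading 135 -> 0
FD 13: (10.95,4.95) -> (23.95,4.95) [heading=0, move]
FD 4: (23.95,4.95) -> (27.95,4.95) [heading=0, move]
Final: pos=(27.95,4.95), heading=0, 1 segment(s) drawn

Start position: (0, 0)
Final position: (27.95, 4.95)
Distance = 28.385; >= 1e-6 -> NOT closed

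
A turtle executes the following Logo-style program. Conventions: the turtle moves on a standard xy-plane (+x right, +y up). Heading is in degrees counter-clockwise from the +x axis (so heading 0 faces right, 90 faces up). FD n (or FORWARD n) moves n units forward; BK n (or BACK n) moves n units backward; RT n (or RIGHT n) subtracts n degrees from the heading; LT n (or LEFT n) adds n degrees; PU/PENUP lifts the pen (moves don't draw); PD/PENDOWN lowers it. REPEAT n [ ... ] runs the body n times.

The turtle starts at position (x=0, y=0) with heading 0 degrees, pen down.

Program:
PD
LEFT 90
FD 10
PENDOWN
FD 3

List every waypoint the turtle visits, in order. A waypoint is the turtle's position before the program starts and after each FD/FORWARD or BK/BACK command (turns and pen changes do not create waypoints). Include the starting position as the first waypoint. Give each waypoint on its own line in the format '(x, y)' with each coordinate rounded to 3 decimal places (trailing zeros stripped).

Answer: (0, 0)
(0, 10)
(0, 13)

Derivation:
Executing turtle program step by step:
Start: pos=(0,0), heading=0, pen down
PD: pen down
LT 90: heading 0 -> 90
FD 10: (0,0) -> (0,10) [heading=90, draw]
PD: pen down
FD 3: (0,10) -> (0,13) [heading=90, draw]
Final: pos=(0,13), heading=90, 2 segment(s) drawn
Waypoints (3 total):
(0, 0)
(0, 10)
(0, 13)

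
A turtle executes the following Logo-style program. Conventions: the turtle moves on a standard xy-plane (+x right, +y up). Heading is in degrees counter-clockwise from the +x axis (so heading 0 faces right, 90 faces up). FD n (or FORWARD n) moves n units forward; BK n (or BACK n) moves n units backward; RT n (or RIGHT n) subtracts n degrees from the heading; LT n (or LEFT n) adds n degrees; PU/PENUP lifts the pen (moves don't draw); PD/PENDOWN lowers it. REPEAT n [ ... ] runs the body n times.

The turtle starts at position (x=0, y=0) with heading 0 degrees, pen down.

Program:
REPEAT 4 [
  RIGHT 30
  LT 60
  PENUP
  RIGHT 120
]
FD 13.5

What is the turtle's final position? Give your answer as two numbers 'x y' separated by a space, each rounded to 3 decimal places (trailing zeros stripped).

Answer: 13.5 0

Derivation:
Executing turtle program step by step:
Start: pos=(0,0), heading=0, pen down
REPEAT 4 [
  -- iteration 1/4 --
  RT 30: heading 0 -> 330
  LT 60: heading 330 -> 30
  PU: pen up
  RT 120: heading 30 -> 270
  -- iteration 2/4 --
  RT 30: heading 270 -> 240
  LT 60: heading 240 -> 300
  PU: pen up
  RT 120: heading 300 -> 180
  -- iteration 3/4 --
  RT 30: heading 180 -> 150
  LT 60: heading 150 -> 210
  PU: pen up
  RT 120: heading 210 -> 90
  -- iteration 4/4 --
  RT 30: heading 90 -> 60
  LT 60: heading 60 -> 120
  PU: pen up
  RT 120: heading 120 -> 0
]
FD 13.5: (0,0) -> (13.5,0) [heading=0, move]
Final: pos=(13.5,0), heading=0, 0 segment(s) drawn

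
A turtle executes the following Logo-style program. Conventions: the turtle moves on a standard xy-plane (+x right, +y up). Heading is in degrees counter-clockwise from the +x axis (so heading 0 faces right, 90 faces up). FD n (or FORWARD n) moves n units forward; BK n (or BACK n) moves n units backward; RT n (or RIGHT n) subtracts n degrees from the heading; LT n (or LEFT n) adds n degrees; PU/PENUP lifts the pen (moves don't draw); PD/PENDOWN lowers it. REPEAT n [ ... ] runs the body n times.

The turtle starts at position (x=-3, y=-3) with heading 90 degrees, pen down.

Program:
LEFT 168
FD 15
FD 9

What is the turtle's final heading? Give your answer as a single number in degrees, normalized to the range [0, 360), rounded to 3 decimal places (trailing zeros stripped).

Answer: 258

Derivation:
Executing turtle program step by step:
Start: pos=(-3,-3), heading=90, pen down
LT 168: heading 90 -> 258
FD 15: (-3,-3) -> (-6.119,-17.672) [heading=258, draw]
FD 9: (-6.119,-17.672) -> (-7.99,-26.476) [heading=258, draw]
Final: pos=(-7.99,-26.476), heading=258, 2 segment(s) drawn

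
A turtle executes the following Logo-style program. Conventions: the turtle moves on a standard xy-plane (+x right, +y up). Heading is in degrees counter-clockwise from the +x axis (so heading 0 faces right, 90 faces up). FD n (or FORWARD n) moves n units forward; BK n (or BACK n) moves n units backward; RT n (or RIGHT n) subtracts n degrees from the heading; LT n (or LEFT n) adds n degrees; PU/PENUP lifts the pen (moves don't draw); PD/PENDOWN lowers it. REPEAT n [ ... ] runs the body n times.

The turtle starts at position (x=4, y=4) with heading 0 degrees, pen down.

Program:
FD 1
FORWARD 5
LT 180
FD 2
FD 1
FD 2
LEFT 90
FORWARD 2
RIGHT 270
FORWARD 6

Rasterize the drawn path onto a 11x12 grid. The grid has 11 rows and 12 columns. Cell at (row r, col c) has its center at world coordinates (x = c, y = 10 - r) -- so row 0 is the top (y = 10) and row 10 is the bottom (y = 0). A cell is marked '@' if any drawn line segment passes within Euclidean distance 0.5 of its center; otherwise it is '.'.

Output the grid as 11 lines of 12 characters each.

Answer: ............
............
............
............
............
............
....@@@@@@@.
.....@......
.....@@@@@@@
............
............

Derivation:
Segment 0: (4,4) -> (5,4)
Segment 1: (5,4) -> (10,4)
Segment 2: (10,4) -> (8,4)
Segment 3: (8,4) -> (7,4)
Segment 4: (7,4) -> (5,4)
Segment 5: (5,4) -> (5,2)
Segment 6: (5,2) -> (11,2)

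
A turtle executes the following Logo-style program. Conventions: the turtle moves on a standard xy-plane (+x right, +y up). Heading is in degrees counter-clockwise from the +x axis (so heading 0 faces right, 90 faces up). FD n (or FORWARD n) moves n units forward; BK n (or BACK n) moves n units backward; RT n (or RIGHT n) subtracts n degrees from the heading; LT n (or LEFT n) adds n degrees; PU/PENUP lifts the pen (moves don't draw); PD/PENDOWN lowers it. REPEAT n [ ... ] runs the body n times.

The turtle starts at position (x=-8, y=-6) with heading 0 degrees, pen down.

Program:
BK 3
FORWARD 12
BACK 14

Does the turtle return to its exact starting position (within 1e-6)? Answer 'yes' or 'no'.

Answer: no

Derivation:
Executing turtle program step by step:
Start: pos=(-8,-6), heading=0, pen down
BK 3: (-8,-6) -> (-11,-6) [heading=0, draw]
FD 12: (-11,-6) -> (1,-6) [heading=0, draw]
BK 14: (1,-6) -> (-13,-6) [heading=0, draw]
Final: pos=(-13,-6), heading=0, 3 segment(s) drawn

Start position: (-8, -6)
Final position: (-13, -6)
Distance = 5; >= 1e-6 -> NOT closed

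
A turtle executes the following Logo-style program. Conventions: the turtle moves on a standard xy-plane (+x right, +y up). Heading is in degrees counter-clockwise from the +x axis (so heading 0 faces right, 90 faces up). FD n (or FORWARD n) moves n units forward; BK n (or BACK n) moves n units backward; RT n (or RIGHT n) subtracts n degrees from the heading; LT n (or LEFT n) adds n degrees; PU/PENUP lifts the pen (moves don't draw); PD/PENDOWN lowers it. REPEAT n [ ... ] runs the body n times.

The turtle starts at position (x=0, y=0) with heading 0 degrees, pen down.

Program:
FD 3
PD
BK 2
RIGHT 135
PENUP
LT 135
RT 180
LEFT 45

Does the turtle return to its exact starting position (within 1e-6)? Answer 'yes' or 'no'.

Executing turtle program step by step:
Start: pos=(0,0), heading=0, pen down
FD 3: (0,0) -> (3,0) [heading=0, draw]
PD: pen down
BK 2: (3,0) -> (1,0) [heading=0, draw]
RT 135: heading 0 -> 225
PU: pen up
LT 135: heading 225 -> 0
RT 180: heading 0 -> 180
LT 45: heading 180 -> 225
Final: pos=(1,0), heading=225, 2 segment(s) drawn

Start position: (0, 0)
Final position: (1, 0)
Distance = 1; >= 1e-6 -> NOT closed

Answer: no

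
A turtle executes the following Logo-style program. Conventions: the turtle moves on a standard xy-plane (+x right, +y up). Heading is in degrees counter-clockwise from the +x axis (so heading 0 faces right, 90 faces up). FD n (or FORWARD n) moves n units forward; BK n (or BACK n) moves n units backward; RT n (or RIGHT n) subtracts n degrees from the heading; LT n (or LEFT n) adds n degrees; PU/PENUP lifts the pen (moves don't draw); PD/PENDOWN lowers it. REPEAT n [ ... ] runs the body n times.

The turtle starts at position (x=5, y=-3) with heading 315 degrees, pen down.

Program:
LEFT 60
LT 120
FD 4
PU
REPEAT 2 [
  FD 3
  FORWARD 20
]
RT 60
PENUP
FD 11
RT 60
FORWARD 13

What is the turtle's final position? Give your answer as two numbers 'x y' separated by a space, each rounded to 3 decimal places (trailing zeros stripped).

Executing turtle program step by step:
Start: pos=(5,-3), heading=315, pen down
LT 60: heading 315 -> 15
LT 120: heading 15 -> 135
FD 4: (5,-3) -> (2.172,-0.172) [heading=135, draw]
PU: pen up
REPEAT 2 [
  -- iteration 1/2 --
  FD 3: (2.172,-0.172) -> (0.05,1.95) [heading=135, move]
  FD 20: (0.05,1.95) -> (-14.092,16.092) [heading=135, move]
  -- iteration 2/2 --
  FD 3: (-14.092,16.092) -> (-16.213,18.213) [heading=135, move]
  FD 20: (-16.213,18.213) -> (-30.355,32.355) [heading=135, move]
]
RT 60: heading 135 -> 75
PU: pen up
FD 11: (-30.355,32.355) -> (-27.508,42.981) [heading=75, move]
RT 60: heading 75 -> 15
FD 13: (-27.508,42.981) -> (-14.951,46.345) [heading=15, move]
Final: pos=(-14.951,46.345), heading=15, 1 segment(s) drawn

Answer: -14.951 46.345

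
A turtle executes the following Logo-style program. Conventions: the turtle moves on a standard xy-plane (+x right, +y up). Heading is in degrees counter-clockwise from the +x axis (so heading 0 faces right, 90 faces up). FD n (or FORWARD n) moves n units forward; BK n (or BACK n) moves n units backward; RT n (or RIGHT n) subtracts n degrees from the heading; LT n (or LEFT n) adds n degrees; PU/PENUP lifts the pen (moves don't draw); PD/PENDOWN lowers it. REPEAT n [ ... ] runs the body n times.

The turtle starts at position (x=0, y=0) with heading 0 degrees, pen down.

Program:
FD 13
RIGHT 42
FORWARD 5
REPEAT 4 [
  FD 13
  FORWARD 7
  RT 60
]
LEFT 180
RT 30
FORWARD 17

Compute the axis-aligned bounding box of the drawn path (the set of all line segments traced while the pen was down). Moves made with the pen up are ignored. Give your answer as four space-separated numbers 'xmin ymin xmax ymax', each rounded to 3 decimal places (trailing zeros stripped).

Executing turtle program step by step:
Start: pos=(0,0), heading=0, pen down
FD 13: (0,0) -> (13,0) [heading=0, draw]
RT 42: heading 0 -> 318
FD 5: (13,0) -> (16.716,-3.346) [heading=318, draw]
REPEAT 4 [
  -- iteration 1/4 --
  FD 13: (16.716,-3.346) -> (26.377,-12.044) [heading=318, draw]
  FD 7: (26.377,-12.044) -> (31.579,-16.728) [heading=318, draw]
  RT 60: heading 318 -> 258
  -- iteration 2/4 --
  FD 13: (31.579,-16.728) -> (28.876,-29.444) [heading=258, draw]
  FD 7: (28.876,-29.444) -> (27.42,-36.291) [heading=258, draw]
  RT 60: heading 258 -> 198
  -- iteration 3/4 --
  FD 13: (27.42,-36.291) -> (15.057,-40.308) [heading=198, draw]
  FD 7: (15.057,-40.308) -> (8.399,-42.472) [heading=198, draw]
  RT 60: heading 198 -> 138
  -- iteration 4/4 --
  FD 13: (8.399,-42.472) -> (-1.262,-33.773) [heading=138, draw]
  FD 7: (-1.262,-33.773) -> (-6.464,-29.089) [heading=138, draw]
  RT 60: heading 138 -> 78
]
LT 180: heading 78 -> 258
RT 30: heading 258 -> 228
FD 17: (-6.464,-29.089) -> (-17.839,-41.722) [heading=228, draw]
Final: pos=(-17.839,-41.722), heading=228, 11 segment(s) drawn

Segment endpoints: x in {-17.839, -6.464, -1.262, 0, 8.399, 13, 15.057, 16.716, 26.377, 27.42, 28.876, 31.579}, y in {-42.472, -41.722, -40.308, -36.291, -33.773, -29.444, -29.089, -16.728, -12.044, -3.346, 0}
xmin=-17.839, ymin=-42.472, xmax=31.579, ymax=0

Answer: -17.839 -42.472 31.579 0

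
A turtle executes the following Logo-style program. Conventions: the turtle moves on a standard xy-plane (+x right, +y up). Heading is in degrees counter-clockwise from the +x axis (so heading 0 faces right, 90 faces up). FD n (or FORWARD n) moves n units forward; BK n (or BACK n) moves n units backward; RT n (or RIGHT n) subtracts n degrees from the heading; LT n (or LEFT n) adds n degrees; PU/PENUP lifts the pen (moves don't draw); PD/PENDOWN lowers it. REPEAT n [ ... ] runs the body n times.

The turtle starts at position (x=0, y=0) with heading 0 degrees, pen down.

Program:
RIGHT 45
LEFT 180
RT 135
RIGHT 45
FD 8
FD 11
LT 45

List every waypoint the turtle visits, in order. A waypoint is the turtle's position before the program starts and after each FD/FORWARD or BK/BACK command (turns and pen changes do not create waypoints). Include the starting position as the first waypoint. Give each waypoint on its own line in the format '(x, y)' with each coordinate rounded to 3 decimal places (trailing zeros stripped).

Answer: (0, 0)
(5.657, -5.657)
(13.435, -13.435)

Derivation:
Executing turtle program step by step:
Start: pos=(0,0), heading=0, pen down
RT 45: heading 0 -> 315
LT 180: heading 315 -> 135
RT 135: heading 135 -> 0
RT 45: heading 0 -> 315
FD 8: (0,0) -> (5.657,-5.657) [heading=315, draw]
FD 11: (5.657,-5.657) -> (13.435,-13.435) [heading=315, draw]
LT 45: heading 315 -> 0
Final: pos=(13.435,-13.435), heading=0, 2 segment(s) drawn
Waypoints (3 total):
(0, 0)
(5.657, -5.657)
(13.435, -13.435)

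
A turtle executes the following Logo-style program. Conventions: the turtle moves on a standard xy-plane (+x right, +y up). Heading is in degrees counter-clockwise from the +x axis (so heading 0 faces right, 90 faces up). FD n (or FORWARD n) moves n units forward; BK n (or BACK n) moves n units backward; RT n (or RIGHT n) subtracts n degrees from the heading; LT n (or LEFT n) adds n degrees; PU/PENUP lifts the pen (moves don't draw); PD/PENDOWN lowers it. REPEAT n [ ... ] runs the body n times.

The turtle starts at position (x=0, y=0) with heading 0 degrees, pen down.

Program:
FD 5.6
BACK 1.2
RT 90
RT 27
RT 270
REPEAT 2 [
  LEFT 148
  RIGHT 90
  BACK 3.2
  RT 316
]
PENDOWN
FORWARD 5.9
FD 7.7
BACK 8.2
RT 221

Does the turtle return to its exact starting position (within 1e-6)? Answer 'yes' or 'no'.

Executing turtle program step by step:
Start: pos=(0,0), heading=0, pen down
FD 5.6: (0,0) -> (5.6,0) [heading=0, draw]
BK 1.2: (5.6,0) -> (4.4,0) [heading=0, draw]
RT 90: heading 0 -> 270
RT 27: heading 270 -> 243
RT 270: heading 243 -> 333
REPEAT 2 [
  -- iteration 1/2 --
  LT 148: heading 333 -> 121
  RT 90: heading 121 -> 31
  BK 3.2: (4.4,0) -> (1.657,-1.648) [heading=31, draw]
  RT 316: heading 31 -> 75
  -- iteration 2/2 --
  LT 148: heading 75 -> 223
  RT 90: heading 223 -> 133
  BK 3.2: (1.657,-1.648) -> (3.839,-3.988) [heading=133, draw]
  RT 316: heading 133 -> 177
]
PD: pen down
FD 5.9: (3.839,-3.988) -> (-2.052,-3.68) [heading=177, draw]
FD 7.7: (-2.052,-3.68) -> (-9.742,-3.277) [heading=177, draw]
BK 8.2: (-9.742,-3.277) -> (-1.553,-3.706) [heading=177, draw]
RT 221: heading 177 -> 316
Final: pos=(-1.553,-3.706), heading=316, 7 segment(s) drawn

Start position: (0, 0)
Final position: (-1.553, -3.706)
Distance = 4.018; >= 1e-6 -> NOT closed

Answer: no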